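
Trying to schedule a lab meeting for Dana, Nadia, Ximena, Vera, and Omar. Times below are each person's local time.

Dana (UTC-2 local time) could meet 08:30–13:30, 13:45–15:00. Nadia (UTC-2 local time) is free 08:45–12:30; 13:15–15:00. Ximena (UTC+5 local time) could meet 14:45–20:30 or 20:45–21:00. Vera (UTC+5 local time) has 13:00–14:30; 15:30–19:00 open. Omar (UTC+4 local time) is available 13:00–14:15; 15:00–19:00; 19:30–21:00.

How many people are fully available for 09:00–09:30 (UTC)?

2

Dana in UTC: 10:30-15:30, 15:45-17:00 (add 2h to convert from UTC-2).
Nadia in UTC: 10:45-14:30, 15:15-17:00 (add 2h to convert from UTC-2).
Ximena in UTC: 09:45-15:30, 15:45-16:00 (subtract 5h to convert from UTC+5).
Vera in UTC: 08:00-09:30, 10:30-14:00 (subtract 5h to convert from UTC+5).
Omar in UTC: 09:00-10:15, 11:00-15:00, 15:30-17:00 (subtract 4h to convert from UTC+4).
Vera and Omar can make the full 09:00-09:30 slot — that's 2.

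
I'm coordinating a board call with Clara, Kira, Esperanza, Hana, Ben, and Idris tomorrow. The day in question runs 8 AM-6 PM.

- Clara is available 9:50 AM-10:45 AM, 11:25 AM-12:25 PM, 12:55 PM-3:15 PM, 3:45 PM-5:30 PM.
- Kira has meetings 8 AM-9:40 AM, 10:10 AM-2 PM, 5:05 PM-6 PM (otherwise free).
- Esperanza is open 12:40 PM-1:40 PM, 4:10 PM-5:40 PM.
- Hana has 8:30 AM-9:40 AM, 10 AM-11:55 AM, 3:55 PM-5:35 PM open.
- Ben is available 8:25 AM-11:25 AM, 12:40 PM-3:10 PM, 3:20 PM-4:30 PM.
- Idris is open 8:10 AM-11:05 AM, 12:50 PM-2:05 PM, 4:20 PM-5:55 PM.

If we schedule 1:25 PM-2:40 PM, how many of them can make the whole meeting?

Clara free: 09:50-10:45, 11:25-12:25, 12:55-15:15, 15:45-17:30.
Kira free: 09:40-10:10, 14:00-17:05 (invert busy blocks within the working day).
Esperanza free: 12:40-13:40, 16:10-17:40.
Hana free: 08:30-09:40, 10:00-11:55, 15:55-17:35.
Ben free: 08:25-11:25, 12:40-15:10, 15:20-16:30.
Idris free: 08:10-11:05, 12:50-14:05, 16:20-17:55.
Clara and Ben can make the full 13:25-14:40 slot — that's 2.

2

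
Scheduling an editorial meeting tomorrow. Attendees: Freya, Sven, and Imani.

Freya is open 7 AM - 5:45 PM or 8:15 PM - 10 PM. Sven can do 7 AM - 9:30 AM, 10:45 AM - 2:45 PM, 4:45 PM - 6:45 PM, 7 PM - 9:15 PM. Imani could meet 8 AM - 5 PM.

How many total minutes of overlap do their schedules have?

Freya ∩ Sven: 07:00-09:30, 10:45-14:45, 16:45-17:45, 20:15-21:15.
Freya ∩ Sven ∩ Imani: 08:00-09:30, 10:45-14:45, 16:45-17:00.
Those are the intersection windows.
Summing the common windows: 90 + 240 + 15 = 345 minutes.

345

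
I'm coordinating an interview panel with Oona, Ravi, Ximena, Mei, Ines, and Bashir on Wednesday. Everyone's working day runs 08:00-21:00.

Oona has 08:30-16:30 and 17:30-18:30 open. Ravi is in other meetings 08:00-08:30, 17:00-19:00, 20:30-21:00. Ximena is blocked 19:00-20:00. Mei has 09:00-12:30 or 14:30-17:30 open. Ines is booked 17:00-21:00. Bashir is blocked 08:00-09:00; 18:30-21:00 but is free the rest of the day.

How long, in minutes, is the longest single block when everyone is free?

210

Oona free: 08:30-16:30, 17:30-18:30.
Ravi free: 08:30-17:00, 19:00-20:30 (invert busy blocks within the working day).
Ximena free: 08:00-19:00, 20:00-21:00 (invert busy blocks within the working day).
Mei free: 09:00-12:30, 14:30-17:30.
Ines free: 08:00-17:00 (invert busy blocks within the working day).
Bashir free: 09:00-18:30 (invert busy blocks within the working day).
Oona ∩ Ravi: 08:30-16:30.
Oona ∩ Ravi ∩ Ximena: 08:30-16:30.
Oona ∩ Ravi ∩ Ximena ∩ Mei: 09:00-12:30, 14:30-16:30.
Oona ∩ Ravi ∩ Ximena ∩ Mei ∩ Ines: 09:00-12:30, 14:30-16:30.
Oona ∩ Ravi ∩ Ximena ∩ Mei ∩ Ines ∩ Bashir: 09:00-12:30, 14:30-16:30.
So the common availability across everyone is 09:00-12:30, 14:30-16:30.
The longest is 09:00-12:30 at 210 minutes.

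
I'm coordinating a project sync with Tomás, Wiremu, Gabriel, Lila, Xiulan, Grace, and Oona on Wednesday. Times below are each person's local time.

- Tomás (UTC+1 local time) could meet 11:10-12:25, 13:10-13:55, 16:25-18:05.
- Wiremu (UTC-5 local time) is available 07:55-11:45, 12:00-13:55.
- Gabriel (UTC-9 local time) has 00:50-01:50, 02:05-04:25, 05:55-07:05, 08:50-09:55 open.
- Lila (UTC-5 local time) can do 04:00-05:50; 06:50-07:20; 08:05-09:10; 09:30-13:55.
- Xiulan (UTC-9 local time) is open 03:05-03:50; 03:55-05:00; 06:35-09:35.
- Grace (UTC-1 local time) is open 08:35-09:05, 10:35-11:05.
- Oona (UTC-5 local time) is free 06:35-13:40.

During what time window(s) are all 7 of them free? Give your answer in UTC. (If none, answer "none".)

Tomás in UTC: 10:10-11:25, 12:10-12:55, 15:25-17:05 (subtract 1h to convert from UTC+1).
Wiremu in UTC: 12:55-16:45, 17:00-18:55 (add 5h to convert from UTC-5).
Gabriel in UTC: 09:50-10:50, 11:05-13:25, 14:55-16:05, 17:50-18:55 (add 9h to convert from UTC-9).
Lila in UTC: 09:00-10:50, 11:50-12:20, 13:05-14:10, 14:30-18:55 (add 5h to convert from UTC-5).
Xiulan in UTC: 12:05-12:50, 12:55-14:00, 15:35-18:35 (add 9h to convert from UTC-9).
Grace in UTC: 09:35-10:05, 11:35-12:05 (add 1h to convert from UTC-1).
Oona in UTC: 11:35-18:40 (add 5h to convert from UTC-5).
Tomás ∩ Wiremu: 15:25-16:45, 17:00-17:05.
Tomás ∩ Wiremu ∩ Gabriel: 15:25-16:05.
Tomás ∩ Wiremu ∩ Gabriel ∩ Lila: 15:25-16:05.
Tomás ∩ Wiremu ∩ Gabriel ∩ Lila ∩ Xiulan: 15:35-16:05.
Tomás ∩ Wiremu ∩ Gabriel ∩ Lila ∩ Xiulan ∩ Grace: ∅.
Tomás ∩ Wiremu ∩ Gabriel ∩ Lila ∩ Xiulan ∩ Grace ∩ Oona: ∅.
There is no time when everyone is free.

none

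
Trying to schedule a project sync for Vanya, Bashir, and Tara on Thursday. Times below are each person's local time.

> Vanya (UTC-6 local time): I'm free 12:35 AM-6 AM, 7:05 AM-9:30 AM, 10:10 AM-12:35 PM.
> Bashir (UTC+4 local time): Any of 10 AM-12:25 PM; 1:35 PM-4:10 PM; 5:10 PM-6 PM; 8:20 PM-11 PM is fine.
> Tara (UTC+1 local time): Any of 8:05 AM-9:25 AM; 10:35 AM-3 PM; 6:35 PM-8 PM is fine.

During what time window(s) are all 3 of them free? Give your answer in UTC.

Vanya in UTC: 06:35-12:00, 13:05-15:30, 16:10-18:35 (add 6h to convert from UTC-6).
Bashir in UTC: 06:00-08:25, 09:35-12:10, 13:10-14:00, 16:20-19:00 (subtract 4h to convert from UTC+4).
Tara in UTC: 07:05-08:25, 09:35-14:00, 17:35-19:00 (subtract 1h to convert from UTC+1).
Vanya ∩ Bashir: 06:35-08:25, 09:35-12:00, 13:10-14:00, 16:20-18:35.
Vanya ∩ Bashir ∩ Tara: 07:05-08:25, 09:35-12:00, 13:10-14:00, 17:35-18:35.

07:05-08:25, 09:35-12:00, 13:10-14:00, 17:35-18:35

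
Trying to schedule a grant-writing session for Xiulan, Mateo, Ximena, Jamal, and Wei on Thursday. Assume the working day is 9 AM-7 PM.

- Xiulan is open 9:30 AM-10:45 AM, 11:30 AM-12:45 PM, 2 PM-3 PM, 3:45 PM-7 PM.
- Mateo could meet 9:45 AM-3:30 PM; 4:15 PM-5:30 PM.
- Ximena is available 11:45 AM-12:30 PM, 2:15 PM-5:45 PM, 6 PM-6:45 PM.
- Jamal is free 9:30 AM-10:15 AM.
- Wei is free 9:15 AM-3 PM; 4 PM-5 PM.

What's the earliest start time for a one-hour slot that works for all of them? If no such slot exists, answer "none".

Xiulan ∩ Mateo: 09:45-10:45, 11:30-12:45, 14:00-15:00, 16:15-17:30.
Xiulan ∩ Mateo ∩ Ximena: 11:45-12:30, 14:15-15:00, 16:15-17:30.
Xiulan ∩ Mateo ∩ Ximena ∩ Jamal: ∅.
Xiulan ∩ Mateo ∩ Ximena ∩ Jamal ∩ Wei: ∅.
There is no time when everyone is free.
No common window is at least 60 minutes long.

none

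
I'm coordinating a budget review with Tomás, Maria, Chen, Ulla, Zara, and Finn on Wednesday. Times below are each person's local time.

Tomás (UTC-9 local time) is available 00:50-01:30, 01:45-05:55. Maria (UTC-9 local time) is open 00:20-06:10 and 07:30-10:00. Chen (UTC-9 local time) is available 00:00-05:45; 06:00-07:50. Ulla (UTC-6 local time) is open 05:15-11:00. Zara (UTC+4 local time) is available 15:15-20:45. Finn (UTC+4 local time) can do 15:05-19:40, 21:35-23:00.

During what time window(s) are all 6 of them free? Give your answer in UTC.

Tomás in UTC: 09:50-10:30, 10:45-14:55 (add 9h to convert from UTC-9).
Maria in UTC: 09:20-15:10, 16:30-19:00 (add 9h to convert from UTC-9).
Chen in UTC: 09:00-14:45, 15:00-16:50 (add 9h to convert from UTC-9).
Ulla in UTC: 11:15-17:00 (add 6h to convert from UTC-6).
Zara in UTC: 11:15-16:45 (subtract 4h to convert from UTC+4).
Finn in UTC: 11:05-15:40, 17:35-19:00 (subtract 4h to convert from UTC+4).
Tomás ∩ Maria: 09:50-10:30, 10:45-14:55.
Tomás ∩ Maria ∩ Chen: 09:50-10:30, 10:45-14:45.
Tomás ∩ Maria ∩ Chen ∩ Ulla: 11:15-14:45.
Tomás ∩ Maria ∩ Chen ∩ Ulla ∩ Zara: 11:15-14:45.
Tomás ∩ Maria ∩ Chen ∩ Ulla ∩ Zara ∩ Finn: 11:15-14:45.

11:15-14:45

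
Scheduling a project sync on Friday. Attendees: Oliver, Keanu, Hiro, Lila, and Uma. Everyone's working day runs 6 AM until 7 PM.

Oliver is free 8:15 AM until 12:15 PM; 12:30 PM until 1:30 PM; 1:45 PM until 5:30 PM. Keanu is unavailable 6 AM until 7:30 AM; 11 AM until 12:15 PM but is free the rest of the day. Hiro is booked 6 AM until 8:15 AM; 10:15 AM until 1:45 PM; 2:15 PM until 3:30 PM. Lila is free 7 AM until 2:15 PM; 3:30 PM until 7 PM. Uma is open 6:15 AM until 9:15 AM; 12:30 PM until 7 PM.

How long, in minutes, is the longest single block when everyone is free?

Oliver free: 08:15-12:15, 12:30-13:30, 13:45-17:30.
Keanu free: 07:30-11:00, 12:15-19:00 (invert busy blocks within the working day).
Hiro free: 08:15-10:15, 13:45-14:15, 15:30-19:00 (invert busy blocks within the working day).
Lila free: 07:00-14:15, 15:30-19:00.
Uma free: 06:15-09:15, 12:30-19:00.
Oliver ∩ Keanu: 08:15-11:00, 12:30-13:30, 13:45-17:30.
Oliver ∩ Keanu ∩ Hiro: 08:15-10:15, 13:45-14:15, 15:30-17:30.
Oliver ∩ Keanu ∩ Hiro ∩ Lila: 08:15-10:15, 13:45-14:15, 15:30-17:30.
Oliver ∩ Keanu ∩ Hiro ∩ Lila ∩ Uma: 08:15-09:15, 13:45-14:15, 15:30-17:30.
So the common availability across everyone is 08:15-09:15, 13:45-14:15, 15:30-17:30.
The longest is 15:30-17:30 at 120 minutes.

120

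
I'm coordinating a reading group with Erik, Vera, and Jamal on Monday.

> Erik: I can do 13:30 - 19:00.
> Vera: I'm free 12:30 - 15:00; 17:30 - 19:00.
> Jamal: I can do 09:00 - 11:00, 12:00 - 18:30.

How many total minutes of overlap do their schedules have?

Erik ∩ Vera: 13:30-15:00, 17:30-19:00.
Erik ∩ Vera ∩ Jamal: 13:30-15:00, 17:30-18:30.
Summing the common windows: 90 + 60 = 150 minutes.

150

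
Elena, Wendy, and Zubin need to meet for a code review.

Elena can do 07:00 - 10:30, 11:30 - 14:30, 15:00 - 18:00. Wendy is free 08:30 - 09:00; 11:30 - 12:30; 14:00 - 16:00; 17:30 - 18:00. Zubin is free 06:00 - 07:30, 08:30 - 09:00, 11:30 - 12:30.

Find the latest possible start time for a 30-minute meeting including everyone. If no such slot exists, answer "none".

Elena ∩ Wendy: 08:30-09:00, 11:30-12:30, 14:00-14:30, 15:00-16:00, 17:30-18:00.
Elena ∩ Wendy ∩ Zubin: 08:30-09:00, 11:30-12:30.
So the common availability across everyone is 08:30-09:00, 11:30-12:30.
The last common window of at least 30 minutes is 11:30-12:30; a 30-minute meeting can start as late as 12:00 and still end by 12:30.

12:00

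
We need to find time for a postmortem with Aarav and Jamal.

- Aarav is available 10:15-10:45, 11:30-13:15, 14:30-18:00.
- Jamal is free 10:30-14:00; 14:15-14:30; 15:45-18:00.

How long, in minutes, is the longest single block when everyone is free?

135

Aarav ∩ Jamal: 10:30-10:45, 11:30-13:15, 15:45-18:00.
The longest is 15:45-18:00 at 135 minutes.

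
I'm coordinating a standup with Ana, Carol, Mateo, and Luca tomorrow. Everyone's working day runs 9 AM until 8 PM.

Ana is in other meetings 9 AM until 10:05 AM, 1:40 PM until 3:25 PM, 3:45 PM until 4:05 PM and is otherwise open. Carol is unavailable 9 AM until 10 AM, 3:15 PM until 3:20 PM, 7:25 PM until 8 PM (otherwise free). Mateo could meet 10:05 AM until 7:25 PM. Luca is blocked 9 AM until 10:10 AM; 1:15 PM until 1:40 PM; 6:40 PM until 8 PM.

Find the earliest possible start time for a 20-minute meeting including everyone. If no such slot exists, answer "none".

10:10

Ana free: 10:05-13:40, 15:25-15:45, 16:05-20:00 (invert busy blocks within the working day).
Carol free: 10:00-15:15, 15:20-19:25 (invert busy blocks within the working day).
Mateo free: 10:05-19:25.
Luca free: 10:10-13:15, 13:40-18:40 (invert busy blocks within the working day).
Ana ∩ Carol: 10:05-13:40, 15:25-15:45, 16:05-19:25.
Ana ∩ Carol ∩ Mateo: 10:05-13:40, 15:25-15:45, 16:05-19:25.
Ana ∩ Carol ∩ Mateo ∩ Luca: 10:10-13:15, 15:25-15:45, 16:05-18:40.
The first common window of at least 20 minutes is 10:10-13:15, so the earliest start is 10:10.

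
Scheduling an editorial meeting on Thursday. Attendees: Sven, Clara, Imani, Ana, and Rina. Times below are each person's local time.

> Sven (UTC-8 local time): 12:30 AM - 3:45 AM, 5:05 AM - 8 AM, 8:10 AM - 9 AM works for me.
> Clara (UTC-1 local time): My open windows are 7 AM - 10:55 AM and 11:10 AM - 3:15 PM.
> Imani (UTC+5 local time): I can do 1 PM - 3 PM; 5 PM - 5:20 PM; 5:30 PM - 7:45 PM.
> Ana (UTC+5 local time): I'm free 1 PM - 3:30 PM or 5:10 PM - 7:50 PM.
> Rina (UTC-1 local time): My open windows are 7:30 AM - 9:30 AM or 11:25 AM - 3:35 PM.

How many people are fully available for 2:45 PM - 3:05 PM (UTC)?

Sven in UTC: 08:30-11:45, 13:05-16:00, 16:10-17:00 (add 8h to convert from UTC-8).
Clara in UTC: 08:00-11:55, 12:10-16:15 (add 1h to convert from UTC-1).
Imani in UTC: 08:00-10:00, 12:00-12:20, 12:30-14:45 (subtract 5h to convert from UTC+5).
Ana in UTC: 08:00-10:30, 12:10-14:50 (subtract 5h to convert from UTC+5).
Rina in UTC: 08:30-10:30, 12:25-16:35 (add 1h to convert from UTC-1).
Sven, Clara, and Rina can make the full 14:45-15:05 slot — that's 3.

3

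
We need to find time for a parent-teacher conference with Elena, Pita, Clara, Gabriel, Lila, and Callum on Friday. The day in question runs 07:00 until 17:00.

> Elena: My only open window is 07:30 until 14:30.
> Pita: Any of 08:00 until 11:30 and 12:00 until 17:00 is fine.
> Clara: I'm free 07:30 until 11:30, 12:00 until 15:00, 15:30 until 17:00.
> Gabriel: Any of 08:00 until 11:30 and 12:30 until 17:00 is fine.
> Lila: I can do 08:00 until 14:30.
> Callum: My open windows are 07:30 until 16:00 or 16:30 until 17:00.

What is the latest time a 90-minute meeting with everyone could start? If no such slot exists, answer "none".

Elena ∩ Pita: 08:00-11:30, 12:00-14:30.
Elena ∩ Pita ∩ Clara: 08:00-11:30, 12:00-14:30.
Elena ∩ Pita ∩ Clara ∩ Gabriel: 08:00-11:30, 12:30-14:30.
Elena ∩ Pita ∩ Clara ∩ Gabriel ∩ Lila: 08:00-11:30, 12:30-14:30.
Elena ∩ Pita ∩ Clara ∩ Gabriel ∩ Lila ∩ Callum: 08:00-11:30, 12:30-14:30.
Those are the intersection windows.
The last common window of at least 90 minutes is 12:30-14:30; a 90-minute meeting can start as late as 13:00 and still end by 14:30.

13:00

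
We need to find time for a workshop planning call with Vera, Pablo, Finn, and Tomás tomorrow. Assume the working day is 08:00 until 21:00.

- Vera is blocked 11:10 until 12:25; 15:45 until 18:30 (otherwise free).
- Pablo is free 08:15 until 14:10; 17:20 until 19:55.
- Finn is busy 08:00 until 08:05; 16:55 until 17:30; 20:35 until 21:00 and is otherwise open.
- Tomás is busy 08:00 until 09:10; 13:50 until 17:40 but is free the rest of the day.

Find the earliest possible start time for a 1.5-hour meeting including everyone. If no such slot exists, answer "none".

09:10

Vera free: 08:00-11:10, 12:25-15:45, 18:30-21:00 (invert busy blocks within the working day).
Pablo free: 08:15-14:10, 17:20-19:55.
Finn free: 08:05-16:55, 17:30-20:35 (invert busy blocks within the working day).
Tomás free: 09:10-13:50, 17:40-21:00 (invert busy blocks within the working day).
Vera ∩ Pablo: 08:15-11:10, 12:25-14:10, 18:30-19:55.
Vera ∩ Pablo ∩ Finn: 08:15-11:10, 12:25-14:10, 18:30-19:55.
Vera ∩ Pablo ∩ Finn ∩ Tomás: 09:10-11:10, 12:25-13:50, 18:30-19:55.
So the common availability across everyone is 09:10-11:10, 12:25-13:50, 18:30-19:55.
The first common window of at least 90 minutes is 09:10-11:10, so the earliest start is 09:10.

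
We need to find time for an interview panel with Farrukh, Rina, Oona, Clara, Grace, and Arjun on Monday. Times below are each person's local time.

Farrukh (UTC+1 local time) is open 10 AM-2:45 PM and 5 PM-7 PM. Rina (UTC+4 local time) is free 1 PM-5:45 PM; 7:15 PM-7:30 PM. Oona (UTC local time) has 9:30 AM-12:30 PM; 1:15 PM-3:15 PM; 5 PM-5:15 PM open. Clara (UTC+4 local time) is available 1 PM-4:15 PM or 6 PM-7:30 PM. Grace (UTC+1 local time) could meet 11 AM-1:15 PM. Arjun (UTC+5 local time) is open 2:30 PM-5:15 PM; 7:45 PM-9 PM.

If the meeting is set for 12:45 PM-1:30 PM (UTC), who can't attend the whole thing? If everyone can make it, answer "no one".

Farrukh in UTC: 09:00-13:45, 16:00-18:00 (subtract 1h to convert from UTC+1).
Rina in UTC: 09:00-13:45, 15:15-15:30 (subtract 4h to convert from UTC+4).
Oona in UTC: 09:30-12:30, 13:15-15:15, 17:00-17:15.
Clara in UTC: 09:00-12:15, 14:00-15:30 (subtract 4h to convert from UTC+4).
Grace in UTC: 10:00-12:15 (subtract 1h to convert from UTC+1).
Arjun in UTC: 09:30-12:15, 14:45-16:00 (subtract 5h to convert from UTC+5).
Farrukh: free for 12:45-13:30. Rina: free for 12:45-13:30. Oona: not fully free for 12:45-13:30. Clara: not fully free for 12:45-13:30. Grace: not fully free for 12:45-13:30. Arjun: not fully free for 12:45-13:30.

Arjun, Clara, Grace, Oona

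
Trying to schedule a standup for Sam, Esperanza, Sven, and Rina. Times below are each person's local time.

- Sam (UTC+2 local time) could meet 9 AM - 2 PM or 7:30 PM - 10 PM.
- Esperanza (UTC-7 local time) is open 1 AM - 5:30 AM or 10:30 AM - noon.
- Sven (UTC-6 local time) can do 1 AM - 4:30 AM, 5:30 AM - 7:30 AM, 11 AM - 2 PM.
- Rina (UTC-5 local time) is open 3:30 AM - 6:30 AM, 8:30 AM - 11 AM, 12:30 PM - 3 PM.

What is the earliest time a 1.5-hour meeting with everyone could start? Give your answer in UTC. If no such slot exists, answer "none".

08:30

Sam in UTC: 07:00-12:00, 17:30-20:00 (subtract 2h to convert from UTC+2).
Esperanza in UTC: 08:00-12:30, 17:30-19:00 (add 7h to convert from UTC-7).
Sven in UTC: 07:00-10:30, 11:30-13:30, 17:00-20:00 (add 6h to convert from UTC-6).
Rina in UTC: 08:30-11:30, 13:30-16:00, 17:30-20:00 (add 5h to convert from UTC-5).
Sam ∩ Esperanza: 08:00-12:00, 17:30-19:00.
Sam ∩ Esperanza ∩ Sven: 08:00-10:30, 11:30-12:00, 17:30-19:00.
Sam ∩ Esperanza ∩ Sven ∩ Rina: 08:30-10:30, 17:30-19:00.
The first common window of at least 90 minutes is 08:30-10:30, so the earliest start is 08:30.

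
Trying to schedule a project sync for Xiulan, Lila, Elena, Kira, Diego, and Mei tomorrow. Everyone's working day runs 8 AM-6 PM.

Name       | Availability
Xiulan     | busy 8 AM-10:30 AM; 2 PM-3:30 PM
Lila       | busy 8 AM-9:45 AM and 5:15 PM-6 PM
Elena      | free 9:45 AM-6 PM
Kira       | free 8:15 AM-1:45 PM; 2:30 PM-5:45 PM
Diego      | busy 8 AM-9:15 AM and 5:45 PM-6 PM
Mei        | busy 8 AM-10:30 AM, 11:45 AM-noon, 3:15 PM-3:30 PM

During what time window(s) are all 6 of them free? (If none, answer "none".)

Xiulan free: 10:30-14:00, 15:30-18:00 (invert busy blocks within the working day).
Lila free: 09:45-17:15 (invert busy blocks within the working day).
Elena free: 09:45-18:00.
Kira free: 08:15-13:45, 14:30-17:45.
Diego free: 09:15-17:45 (invert busy blocks within the working day).
Mei free: 10:30-11:45, 12:00-15:15, 15:30-18:00 (invert busy blocks within the working day).
Xiulan ∩ Lila: 10:30-14:00, 15:30-17:15.
Xiulan ∩ Lila ∩ Elena: 10:30-14:00, 15:30-17:15.
Xiulan ∩ Lila ∩ Elena ∩ Kira: 10:30-13:45, 15:30-17:15.
Xiulan ∩ Lila ∩ Elena ∩ Kira ∩ Diego: 10:30-13:45, 15:30-17:15.
Xiulan ∩ Lila ∩ Elena ∩ Kira ∩ Diego ∩ Mei: 10:30-11:45, 12:00-13:45, 15:30-17:15.
Those are the intersection windows.

10:30-11:45, 12:00-13:45, 15:30-17:15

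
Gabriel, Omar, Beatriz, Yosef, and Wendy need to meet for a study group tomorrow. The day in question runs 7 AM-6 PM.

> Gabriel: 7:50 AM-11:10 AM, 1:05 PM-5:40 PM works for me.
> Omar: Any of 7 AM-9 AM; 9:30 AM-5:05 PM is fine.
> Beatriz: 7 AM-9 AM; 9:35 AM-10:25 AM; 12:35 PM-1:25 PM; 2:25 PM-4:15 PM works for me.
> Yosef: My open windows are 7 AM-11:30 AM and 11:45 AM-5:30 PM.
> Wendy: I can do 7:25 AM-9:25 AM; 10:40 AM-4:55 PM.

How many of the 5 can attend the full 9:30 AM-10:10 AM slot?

3

Gabriel, Omar, and Yosef can make the full 09:30-10:10 slot — that's 3.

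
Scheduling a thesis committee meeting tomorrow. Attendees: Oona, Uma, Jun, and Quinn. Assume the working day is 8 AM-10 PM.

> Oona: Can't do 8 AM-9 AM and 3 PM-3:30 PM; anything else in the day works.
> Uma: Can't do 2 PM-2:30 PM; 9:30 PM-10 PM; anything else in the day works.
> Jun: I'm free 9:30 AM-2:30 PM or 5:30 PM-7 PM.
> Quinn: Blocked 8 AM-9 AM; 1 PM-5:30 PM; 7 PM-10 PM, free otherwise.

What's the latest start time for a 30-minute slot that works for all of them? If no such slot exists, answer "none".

18:30

Oona free: 09:00-15:00, 15:30-22:00 (invert busy blocks within the working day).
Uma free: 08:00-14:00, 14:30-21:30 (invert busy blocks within the working day).
Jun free: 09:30-14:30, 17:30-19:00.
Quinn free: 09:00-13:00, 17:30-19:00 (invert busy blocks within the working day).
Oona ∩ Uma: 09:00-14:00, 14:30-15:00, 15:30-21:30.
Oona ∩ Uma ∩ Jun: 09:30-14:00, 17:30-19:00.
Oona ∩ Uma ∩ Jun ∩ Quinn: 09:30-13:00, 17:30-19:00.
So the common availability across everyone is 09:30-13:00, 17:30-19:00.
The last common window of at least 30 minutes is 17:30-19:00; a 30-minute meeting can start as late as 18:30 and still end by 19:00.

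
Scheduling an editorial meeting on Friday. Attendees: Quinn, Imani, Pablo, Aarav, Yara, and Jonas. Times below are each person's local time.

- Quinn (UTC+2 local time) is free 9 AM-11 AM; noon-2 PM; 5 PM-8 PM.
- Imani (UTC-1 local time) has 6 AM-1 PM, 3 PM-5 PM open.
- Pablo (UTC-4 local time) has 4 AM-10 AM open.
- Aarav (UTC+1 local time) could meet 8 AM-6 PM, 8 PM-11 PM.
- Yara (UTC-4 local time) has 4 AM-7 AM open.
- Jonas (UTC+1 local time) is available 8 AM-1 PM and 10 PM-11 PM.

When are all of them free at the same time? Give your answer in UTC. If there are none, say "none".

08:00-09:00, 10:00-11:00

Quinn in UTC: 07:00-09:00, 10:00-12:00, 15:00-18:00 (subtract 2h to convert from UTC+2).
Imani in UTC: 07:00-14:00, 16:00-18:00 (add 1h to convert from UTC-1).
Pablo in UTC: 08:00-14:00 (add 4h to convert from UTC-4).
Aarav in UTC: 07:00-17:00, 19:00-22:00 (subtract 1h to convert from UTC+1).
Yara in UTC: 08:00-11:00 (add 4h to convert from UTC-4).
Jonas in UTC: 07:00-12:00, 21:00-22:00 (subtract 1h to convert from UTC+1).
Quinn ∩ Imani: 07:00-09:00, 10:00-12:00, 16:00-18:00.
Quinn ∩ Imani ∩ Pablo: 08:00-09:00, 10:00-12:00.
Quinn ∩ Imani ∩ Pablo ∩ Aarav: 08:00-09:00, 10:00-12:00.
Quinn ∩ Imani ∩ Pablo ∩ Aarav ∩ Yara: 08:00-09:00, 10:00-11:00.
Quinn ∩ Imani ∩ Pablo ∩ Aarav ∩ Yara ∩ Jonas: 08:00-09:00, 10:00-11:00.
Those are the intersection windows.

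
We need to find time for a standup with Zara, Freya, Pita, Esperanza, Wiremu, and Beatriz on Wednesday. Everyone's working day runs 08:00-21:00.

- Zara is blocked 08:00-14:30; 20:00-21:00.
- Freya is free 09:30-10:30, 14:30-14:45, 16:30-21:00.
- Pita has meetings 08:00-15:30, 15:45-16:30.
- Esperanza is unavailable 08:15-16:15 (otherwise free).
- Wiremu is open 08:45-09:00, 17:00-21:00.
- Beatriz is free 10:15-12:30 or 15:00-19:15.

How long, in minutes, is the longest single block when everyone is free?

Zara free: 14:30-20:00 (invert busy blocks within the working day).
Freya free: 09:30-10:30, 14:30-14:45, 16:30-21:00.
Pita free: 15:30-15:45, 16:30-21:00 (invert busy blocks within the working day).
Esperanza free: 08:00-08:15, 16:15-21:00 (invert busy blocks within the working day).
Wiremu free: 08:45-09:00, 17:00-21:00.
Beatriz free: 10:15-12:30, 15:00-19:15.
Zara ∩ Freya: 14:30-14:45, 16:30-20:00.
Zara ∩ Freya ∩ Pita: 16:30-20:00.
Zara ∩ Freya ∩ Pita ∩ Esperanza: 16:30-20:00.
Zara ∩ Freya ∩ Pita ∩ Esperanza ∩ Wiremu: 17:00-20:00.
Zara ∩ Freya ∩ Pita ∩ Esperanza ∩ Wiremu ∩ Beatriz: 17:00-19:15.
The longest is 17:00-19:15 at 135 minutes.

135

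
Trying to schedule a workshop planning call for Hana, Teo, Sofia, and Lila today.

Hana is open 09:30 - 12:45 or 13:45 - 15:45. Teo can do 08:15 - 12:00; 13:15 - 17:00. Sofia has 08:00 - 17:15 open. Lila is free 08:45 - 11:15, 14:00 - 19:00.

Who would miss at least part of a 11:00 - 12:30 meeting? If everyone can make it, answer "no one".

Hana: free for 11:00-12:30. Teo: not fully free for 11:00-12:30. Sofia: free for 11:00-12:30. Lila: not fully free for 11:00-12:30.

Lila, Teo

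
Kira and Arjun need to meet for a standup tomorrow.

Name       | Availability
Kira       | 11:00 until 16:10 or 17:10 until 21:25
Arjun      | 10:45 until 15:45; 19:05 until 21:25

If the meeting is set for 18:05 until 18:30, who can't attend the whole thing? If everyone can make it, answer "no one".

Arjun

Kira: free for 18:05-18:30. Arjun: not fully free for 18:05-18:30.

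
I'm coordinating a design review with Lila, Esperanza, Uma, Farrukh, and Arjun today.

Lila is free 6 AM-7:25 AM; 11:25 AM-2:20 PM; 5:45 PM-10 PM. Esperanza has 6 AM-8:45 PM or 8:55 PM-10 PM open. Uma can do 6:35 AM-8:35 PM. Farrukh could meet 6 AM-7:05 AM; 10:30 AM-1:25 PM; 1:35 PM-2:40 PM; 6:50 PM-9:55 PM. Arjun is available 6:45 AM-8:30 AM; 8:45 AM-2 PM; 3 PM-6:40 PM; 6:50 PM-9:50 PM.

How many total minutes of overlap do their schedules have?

270

Lila ∩ Esperanza: 06:00-07:25, 11:25-14:20, 17:45-20:45, 20:55-22:00.
Lila ∩ Esperanza ∩ Uma: 06:35-07:25, 11:25-14:20, 17:45-20:35.
Lila ∩ Esperanza ∩ Uma ∩ Farrukh: 06:35-07:05, 11:25-13:25, 13:35-14:20, 18:50-20:35.
Lila ∩ Esperanza ∩ Uma ∩ Farrukh ∩ Arjun: 06:45-07:05, 11:25-13:25, 13:35-14:00, 18:50-20:35.
Those are the intersection windows.
Summing the common windows: 20 + 120 + 25 + 105 = 270 minutes.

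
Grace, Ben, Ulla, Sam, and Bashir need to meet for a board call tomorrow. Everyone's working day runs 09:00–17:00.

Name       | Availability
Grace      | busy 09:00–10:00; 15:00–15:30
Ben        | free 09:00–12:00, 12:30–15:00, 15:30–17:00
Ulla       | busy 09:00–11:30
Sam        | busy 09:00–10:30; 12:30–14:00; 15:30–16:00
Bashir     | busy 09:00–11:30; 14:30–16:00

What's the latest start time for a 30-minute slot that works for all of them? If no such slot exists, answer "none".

16:30

Grace free: 10:00-15:00, 15:30-17:00 (invert busy blocks within the working day).
Ben free: 09:00-12:00, 12:30-15:00, 15:30-17:00.
Ulla free: 11:30-17:00 (invert busy blocks within the working day).
Sam free: 10:30-12:30, 14:00-15:30, 16:00-17:00 (invert busy blocks within the working day).
Bashir free: 11:30-14:30, 16:00-17:00 (invert busy blocks within the working day).
Grace ∩ Ben: 10:00-12:00, 12:30-15:00, 15:30-17:00.
Grace ∩ Ben ∩ Ulla: 11:30-12:00, 12:30-15:00, 15:30-17:00.
Grace ∩ Ben ∩ Ulla ∩ Sam: 11:30-12:00, 14:00-15:00, 16:00-17:00.
Grace ∩ Ben ∩ Ulla ∩ Sam ∩ Bashir: 11:30-12:00, 14:00-14:30, 16:00-17:00.
The last common window of at least 30 minutes is 16:00-17:00; a 30-minute meeting can start as late as 16:30 and still end by 17:00.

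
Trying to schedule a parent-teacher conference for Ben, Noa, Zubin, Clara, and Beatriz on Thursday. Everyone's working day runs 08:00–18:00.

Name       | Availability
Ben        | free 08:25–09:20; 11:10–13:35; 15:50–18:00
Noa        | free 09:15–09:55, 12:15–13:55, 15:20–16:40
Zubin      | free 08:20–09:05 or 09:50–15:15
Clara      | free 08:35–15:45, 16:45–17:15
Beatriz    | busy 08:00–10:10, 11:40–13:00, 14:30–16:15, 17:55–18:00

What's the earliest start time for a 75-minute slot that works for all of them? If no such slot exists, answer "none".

none

Ben free: 08:25-09:20, 11:10-13:35, 15:50-18:00.
Noa free: 09:15-09:55, 12:15-13:55, 15:20-16:40.
Zubin free: 08:20-09:05, 09:50-15:15.
Clara free: 08:35-15:45, 16:45-17:15.
Beatriz free: 10:10-11:40, 13:00-14:30, 16:15-17:55 (invert busy blocks within the working day).
Ben ∩ Noa: 09:15-09:20, 12:15-13:35, 15:50-16:40.
Ben ∩ Noa ∩ Zubin: 12:15-13:35.
Ben ∩ Noa ∩ Zubin ∩ Clara: 12:15-13:35.
Ben ∩ Noa ∩ Zubin ∩ Clara ∩ Beatriz: 13:00-13:35.
No common window is at least 75 minutes long.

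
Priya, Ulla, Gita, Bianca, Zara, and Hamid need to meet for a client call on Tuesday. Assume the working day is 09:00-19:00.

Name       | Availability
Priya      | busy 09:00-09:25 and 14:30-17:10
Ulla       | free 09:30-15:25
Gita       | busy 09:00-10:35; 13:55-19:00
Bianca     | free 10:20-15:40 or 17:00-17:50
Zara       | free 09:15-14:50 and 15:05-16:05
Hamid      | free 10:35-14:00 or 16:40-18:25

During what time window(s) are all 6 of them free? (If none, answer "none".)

10:35-13:55

Priya free: 09:25-14:30, 17:10-19:00 (invert busy blocks within the working day).
Ulla free: 09:30-15:25.
Gita free: 10:35-13:55 (invert busy blocks within the working day).
Bianca free: 10:20-15:40, 17:00-17:50.
Zara free: 09:15-14:50, 15:05-16:05.
Hamid free: 10:35-14:00, 16:40-18:25.
Priya ∩ Ulla: 09:30-14:30.
Priya ∩ Ulla ∩ Gita: 10:35-13:55.
Priya ∩ Ulla ∩ Gita ∩ Bianca: 10:35-13:55.
Priya ∩ Ulla ∩ Gita ∩ Bianca ∩ Zara: 10:35-13:55.
Priya ∩ Ulla ∩ Gita ∩ Bianca ∩ Zara ∩ Hamid: 10:35-13:55.
So the common availability across everyone is 10:35-13:55.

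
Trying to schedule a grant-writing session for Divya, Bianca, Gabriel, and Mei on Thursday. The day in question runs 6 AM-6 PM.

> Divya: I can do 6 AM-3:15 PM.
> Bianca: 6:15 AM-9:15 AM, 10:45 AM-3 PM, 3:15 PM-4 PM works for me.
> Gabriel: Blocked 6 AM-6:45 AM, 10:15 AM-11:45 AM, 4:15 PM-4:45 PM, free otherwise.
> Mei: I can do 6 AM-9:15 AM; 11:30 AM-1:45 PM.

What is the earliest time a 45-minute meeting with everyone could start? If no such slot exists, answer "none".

06:45

Divya free: 06:00-15:15.
Bianca free: 06:15-09:15, 10:45-15:00, 15:15-16:00.
Gabriel free: 06:45-10:15, 11:45-16:15, 16:45-18:00 (invert busy blocks within the working day).
Mei free: 06:00-09:15, 11:30-13:45.
Divya ∩ Bianca: 06:15-09:15, 10:45-15:00.
Divya ∩ Bianca ∩ Gabriel: 06:45-09:15, 11:45-15:00.
Divya ∩ Bianca ∩ Gabriel ∩ Mei: 06:45-09:15, 11:45-13:45.
The first common window of at least 45 minutes is 06:45-09:15, so the earliest start is 06:45.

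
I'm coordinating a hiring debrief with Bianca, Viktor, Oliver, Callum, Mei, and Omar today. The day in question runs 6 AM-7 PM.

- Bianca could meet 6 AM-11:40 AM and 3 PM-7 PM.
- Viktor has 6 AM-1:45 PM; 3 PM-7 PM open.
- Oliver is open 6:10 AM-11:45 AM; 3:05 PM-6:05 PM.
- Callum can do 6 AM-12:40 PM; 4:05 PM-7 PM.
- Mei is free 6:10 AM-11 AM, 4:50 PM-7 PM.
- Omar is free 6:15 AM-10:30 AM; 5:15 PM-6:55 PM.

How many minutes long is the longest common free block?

255

Bianca ∩ Viktor: 06:00-11:40, 15:00-19:00.
Bianca ∩ Viktor ∩ Oliver: 06:10-11:40, 15:05-18:05.
Bianca ∩ Viktor ∩ Oliver ∩ Callum: 06:10-11:40, 16:05-18:05.
Bianca ∩ Viktor ∩ Oliver ∩ Callum ∩ Mei: 06:10-11:00, 16:50-18:05.
Bianca ∩ Viktor ∩ Oliver ∩ Callum ∩ Mei ∩ Omar: 06:15-10:30, 17:15-18:05.
Those are the intersection windows.
The longest is 06:15-10:30 at 255 minutes.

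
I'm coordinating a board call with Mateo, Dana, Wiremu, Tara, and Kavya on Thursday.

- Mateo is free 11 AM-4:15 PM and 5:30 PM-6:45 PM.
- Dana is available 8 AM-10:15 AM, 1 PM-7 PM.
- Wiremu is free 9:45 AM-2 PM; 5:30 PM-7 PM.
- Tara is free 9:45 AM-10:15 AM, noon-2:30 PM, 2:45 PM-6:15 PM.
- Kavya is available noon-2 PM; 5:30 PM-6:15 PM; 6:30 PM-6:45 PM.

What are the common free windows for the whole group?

Mateo ∩ Dana: 13:00-16:15, 17:30-18:45.
Mateo ∩ Dana ∩ Wiremu: 13:00-14:00, 17:30-18:45.
Mateo ∩ Dana ∩ Wiremu ∩ Tara: 13:00-14:00, 17:30-18:15.
Mateo ∩ Dana ∩ Wiremu ∩ Tara ∩ Kavya: 13:00-14:00, 17:30-18:15.

13:00-14:00, 17:30-18:15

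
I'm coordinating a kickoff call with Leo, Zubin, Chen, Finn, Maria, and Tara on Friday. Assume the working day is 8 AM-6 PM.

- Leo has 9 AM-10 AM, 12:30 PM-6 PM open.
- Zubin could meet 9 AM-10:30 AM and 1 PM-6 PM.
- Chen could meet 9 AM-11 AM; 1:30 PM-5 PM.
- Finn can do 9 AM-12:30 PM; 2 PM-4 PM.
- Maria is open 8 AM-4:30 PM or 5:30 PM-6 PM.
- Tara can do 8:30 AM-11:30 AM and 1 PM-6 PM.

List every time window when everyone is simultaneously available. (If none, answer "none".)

09:00-10:00, 14:00-16:00

Leo ∩ Zubin: 09:00-10:00, 13:00-18:00.
Leo ∩ Zubin ∩ Chen: 09:00-10:00, 13:30-17:00.
Leo ∩ Zubin ∩ Chen ∩ Finn: 09:00-10:00, 14:00-16:00.
Leo ∩ Zubin ∩ Chen ∩ Finn ∩ Maria: 09:00-10:00, 14:00-16:00.
Leo ∩ Zubin ∩ Chen ∩ Finn ∩ Maria ∩ Tara: 09:00-10:00, 14:00-16:00.
So the common availability across everyone is 09:00-10:00, 14:00-16:00.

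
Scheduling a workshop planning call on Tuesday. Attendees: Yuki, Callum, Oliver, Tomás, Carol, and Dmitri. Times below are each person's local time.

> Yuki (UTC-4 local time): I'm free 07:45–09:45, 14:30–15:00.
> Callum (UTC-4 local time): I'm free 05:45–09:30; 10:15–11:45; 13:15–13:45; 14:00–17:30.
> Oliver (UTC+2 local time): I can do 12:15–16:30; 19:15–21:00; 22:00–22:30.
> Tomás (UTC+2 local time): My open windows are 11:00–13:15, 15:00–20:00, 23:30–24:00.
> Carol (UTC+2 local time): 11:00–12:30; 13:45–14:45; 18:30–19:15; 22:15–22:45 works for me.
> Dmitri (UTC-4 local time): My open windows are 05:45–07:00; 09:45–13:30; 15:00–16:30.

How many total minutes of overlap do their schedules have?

0

Yuki in UTC: 11:45-13:45, 18:30-19:00 (add 4h to convert from UTC-4).
Callum in UTC: 09:45-13:30, 14:15-15:45, 17:15-17:45, 18:00-21:30 (add 4h to convert from UTC-4).
Oliver in UTC: 10:15-14:30, 17:15-19:00, 20:00-20:30 (subtract 2h to convert from UTC+2).
Tomás in UTC: 09:00-11:15, 13:00-18:00, 21:30-22:00 (subtract 2h to convert from UTC+2).
Carol in UTC: 09:00-10:30, 11:45-12:45, 16:30-17:15, 20:15-20:45 (subtract 2h to convert from UTC+2).
Dmitri in UTC: 09:45-11:00, 13:45-17:30, 19:00-20:30 (add 4h to convert from UTC-4).
Yuki ∩ Callum: 11:45-13:30, 18:30-19:00.
Yuki ∩ Callum ∩ Oliver: 11:45-13:30, 18:30-19:00.
Yuki ∩ Callum ∩ Oliver ∩ Tomás: 13:00-13:30.
Yuki ∩ Callum ∩ Oliver ∩ Tomás ∩ Carol: ∅.
Yuki ∩ Callum ∩ Oliver ∩ Tomás ∩ Carol ∩ Dmitri: ∅.
There is no time when everyone is free.
There is no common window, so the total is 0 minutes.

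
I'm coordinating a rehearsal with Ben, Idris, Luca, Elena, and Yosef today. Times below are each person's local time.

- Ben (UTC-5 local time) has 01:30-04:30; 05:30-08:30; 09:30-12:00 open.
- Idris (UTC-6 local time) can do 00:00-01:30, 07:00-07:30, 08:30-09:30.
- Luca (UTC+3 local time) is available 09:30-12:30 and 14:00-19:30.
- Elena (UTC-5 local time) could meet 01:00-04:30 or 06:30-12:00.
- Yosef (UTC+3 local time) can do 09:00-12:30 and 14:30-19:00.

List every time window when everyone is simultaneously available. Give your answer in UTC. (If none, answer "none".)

Ben in UTC: 06:30-09:30, 10:30-13:30, 14:30-17:00 (add 5h to convert from UTC-5).
Idris in UTC: 06:00-07:30, 13:00-13:30, 14:30-15:30 (add 6h to convert from UTC-6).
Luca in UTC: 06:30-09:30, 11:00-16:30 (subtract 3h to convert from UTC+3).
Elena in UTC: 06:00-09:30, 11:30-17:00 (add 5h to convert from UTC-5).
Yosef in UTC: 06:00-09:30, 11:30-16:00 (subtract 3h to convert from UTC+3).
Ben ∩ Idris: 06:30-07:30, 13:00-13:30, 14:30-15:30.
Ben ∩ Idris ∩ Luca: 06:30-07:30, 13:00-13:30, 14:30-15:30.
Ben ∩ Idris ∩ Luca ∩ Elena: 06:30-07:30, 13:00-13:30, 14:30-15:30.
Ben ∩ Idris ∩ Luca ∩ Elena ∩ Yosef: 06:30-07:30, 13:00-13:30, 14:30-15:30.

06:30-07:30, 13:00-13:30, 14:30-15:30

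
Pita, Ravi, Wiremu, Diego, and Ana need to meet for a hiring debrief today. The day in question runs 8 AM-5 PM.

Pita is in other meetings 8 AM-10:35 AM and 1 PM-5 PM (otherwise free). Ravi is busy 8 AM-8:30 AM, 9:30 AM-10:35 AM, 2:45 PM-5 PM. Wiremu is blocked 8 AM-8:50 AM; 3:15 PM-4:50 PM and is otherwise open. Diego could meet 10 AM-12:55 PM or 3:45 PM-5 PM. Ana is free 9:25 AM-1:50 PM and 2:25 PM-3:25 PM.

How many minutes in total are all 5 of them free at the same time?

Pita free: 10:35-13:00 (invert busy blocks within the working day).
Ravi free: 08:30-09:30, 10:35-14:45 (invert busy blocks within the working day).
Wiremu free: 08:50-15:15, 16:50-17:00 (invert busy blocks within the working day).
Diego free: 10:00-12:55, 15:45-17:00.
Ana free: 09:25-13:50, 14:25-15:25.
Pita ∩ Ravi: 10:35-13:00.
Pita ∩ Ravi ∩ Wiremu: 10:35-13:00.
Pita ∩ Ravi ∩ Wiremu ∩ Diego: 10:35-12:55.
Pita ∩ Ravi ∩ Wiremu ∩ Diego ∩ Ana: 10:35-12:55.
That's a single block of 140 minutes.

140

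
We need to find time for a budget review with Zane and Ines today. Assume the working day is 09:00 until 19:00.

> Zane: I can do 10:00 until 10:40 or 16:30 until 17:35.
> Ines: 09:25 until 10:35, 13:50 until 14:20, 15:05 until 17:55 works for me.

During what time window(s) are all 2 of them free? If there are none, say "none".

Zane ∩ Ines: 10:00-10:35, 16:30-17:35.
So the common availability across everyone is 10:00-10:35, 16:30-17:35.

10:00-10:35, 16:30-17:35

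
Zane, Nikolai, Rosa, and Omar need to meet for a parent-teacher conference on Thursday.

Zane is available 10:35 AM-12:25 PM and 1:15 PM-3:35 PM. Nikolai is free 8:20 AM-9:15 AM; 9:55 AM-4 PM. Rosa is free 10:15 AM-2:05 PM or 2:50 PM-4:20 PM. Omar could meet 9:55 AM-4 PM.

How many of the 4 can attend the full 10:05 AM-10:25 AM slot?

2

Nikolai and Omar can make the full 10:05-10:25 slot — that's 2.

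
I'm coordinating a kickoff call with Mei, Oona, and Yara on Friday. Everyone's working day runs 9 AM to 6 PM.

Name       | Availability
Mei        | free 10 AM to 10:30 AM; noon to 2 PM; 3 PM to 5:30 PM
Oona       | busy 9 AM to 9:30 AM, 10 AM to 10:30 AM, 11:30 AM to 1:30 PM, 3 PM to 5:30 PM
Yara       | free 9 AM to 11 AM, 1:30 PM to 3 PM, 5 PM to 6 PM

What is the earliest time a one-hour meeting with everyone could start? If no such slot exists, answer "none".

none

Mei free: 10:00-10:30, 12:00-14:00, 15:00-17:30.
Oona free: 09:30-10:00, 10:30-11:30, 13:30-15:00, 17:30-18:00 (invert busy blocks within the working day).
Yara free: 09:00-11:00, 13:30-15:00, 17:00-18:00.
Mei ∩ Oona: 13:30-14:00.
Mei ∩ Oona ∩ Yara: 13:30-14:00.
So the common availability across everyone is 13:30-14:00.
No common window is at least 60 minutes long.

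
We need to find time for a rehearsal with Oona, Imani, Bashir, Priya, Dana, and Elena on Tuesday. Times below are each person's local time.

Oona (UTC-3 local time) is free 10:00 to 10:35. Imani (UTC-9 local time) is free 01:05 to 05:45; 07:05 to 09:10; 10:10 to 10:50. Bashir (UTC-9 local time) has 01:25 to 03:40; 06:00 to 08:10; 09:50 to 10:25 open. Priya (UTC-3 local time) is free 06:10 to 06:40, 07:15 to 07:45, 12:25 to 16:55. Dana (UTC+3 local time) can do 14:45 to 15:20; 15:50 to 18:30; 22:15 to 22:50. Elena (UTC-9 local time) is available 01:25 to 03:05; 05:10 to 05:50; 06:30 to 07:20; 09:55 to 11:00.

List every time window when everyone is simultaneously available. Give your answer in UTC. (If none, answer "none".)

none

Oona in UTC: 13:00-13:35 (add 3h to convert from UTC-3).
Imani in UTC: 10:05-14:45, 16:05-18:10, 19:10-19:50 (add 9h to convert from UTC-9).
Bashir in UTC: 10:25-12:40, 15:00-17:10, 18:50-19:25 (add 9h to convert from UTC-9).
Priya in UTC: 09:10-09:40, 10:15-10:45, 15:25-19:55 (add 3h to convert from UTC-3).
Dana in UTC: 11:45-12:20, 12:50-15:30, 19:15-19:50 (subtract 3h to convert from UTC+3).
Elena in UTC: 10:25-12:05, 14:10-14:50, 15:30-16:20, 18:55-20:00 (add 9h to convert from UTC-9).
Oona ∩ Imani: 13:00-13:35.
Oona ∩ Imani ∩ Bashir: ∅.
Oona ∩ Imani ∩ Bashir ∩ Priya: ∅.
Oona ∩ Imani ∩ Bashir ∩ Priya ∩ Dana: ∅.
Oona ∩ Imani ∩ Bashir ∩ Priya ∩ Dana ∩ Elena: ∅.
There is no time when everyone is free.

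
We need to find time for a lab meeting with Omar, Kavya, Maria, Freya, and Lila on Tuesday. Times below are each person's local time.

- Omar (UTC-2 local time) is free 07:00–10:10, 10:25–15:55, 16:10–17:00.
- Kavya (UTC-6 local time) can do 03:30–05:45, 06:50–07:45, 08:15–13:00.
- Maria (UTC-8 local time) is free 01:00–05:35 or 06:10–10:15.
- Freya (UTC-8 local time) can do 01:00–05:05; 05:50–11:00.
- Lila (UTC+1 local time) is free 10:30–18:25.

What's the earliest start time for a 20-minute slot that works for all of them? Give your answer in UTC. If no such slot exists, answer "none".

Omar in UTC: 09:00-12:10, 12:25-17:55, 18:10-19:00 (add 2h to convert from UTC-2).
Kavya in UTC: 09:30-11:45, 12:50-13:45, 14:15-19:00 (add 6h to convert from UTC-6).
Maria in UTC: 09:00-13:35, 14:10-18:15 (add 8h to convert from UTC-8).
Freya in UTC: 09:00-13:05, 13:50-19:00 (add 8h to convert from UTC-8).
Lila in UTC: 09:30-17:25 (subtract 1h to convert from UTC+1).
Omar ∩ Kavya: 09:30-11:45, 12:50-13:45, 14:15-17:55, 18:10-19:00.
Omar ∩ Kavya ∩ Maria: 09:30-11:45, 12:50-13:35, 14:15-17:55, 18:10-18:15.
Omar ∩ Kavya ∩ Maria ∩ Freya: 09:30-11:45, 12:50-13:05, 14:15-17:55, 18:10-18:15.
Omar ∩ Kavya ∩ Maria ∩ Freya ∩ Lila: 09:30-11:45, 12:50-13:05, 14:15-17:25.
The first common window of at least 20 minutes is 09:30-11:45, so the earliest start is 09:30.

09:30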